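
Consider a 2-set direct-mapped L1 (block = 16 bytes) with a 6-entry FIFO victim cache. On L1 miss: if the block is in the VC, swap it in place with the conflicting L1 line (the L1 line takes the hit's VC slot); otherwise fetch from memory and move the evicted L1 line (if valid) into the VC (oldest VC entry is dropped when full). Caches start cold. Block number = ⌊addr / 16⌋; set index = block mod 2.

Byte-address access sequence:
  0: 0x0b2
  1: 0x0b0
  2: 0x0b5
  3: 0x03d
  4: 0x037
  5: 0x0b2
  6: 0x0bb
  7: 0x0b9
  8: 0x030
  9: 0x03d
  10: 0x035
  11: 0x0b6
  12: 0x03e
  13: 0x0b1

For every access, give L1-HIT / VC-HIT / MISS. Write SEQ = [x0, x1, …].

#0 0xb2→b11/s1 MISS; vc=[]
#1 0xb0→b11/s1 L1-HIT; vc=[]
#2 0xb5→b11/s1 L1-HIT; vc=[]
#3 0x3d→b3/s1 MISS; vc=[11]
#4 0x37→b3/s1 L1-HIT; vc=[11]
#5 0xb2→b11/s1 VC-HIT; vc=[3]
#6 0xbb→b11/s1 L1-HIT; vc=[3]
#7 0xb9→b11/s1 L1-HIT; vc=[3]
#8 0x30→b3/s1 VC-HIT; vc=[11]
#9 0x3d→b3/s1 L1-HIT; vc=[11]
#10 0x35→b3/s1 L1-HIT; vc=[11]
#11 0xb6→b11/s1 VC-HIT; vc=[3]
#12 0x3e→b3/s1 VC-HIT; vc=[11]
#13 0xb1→b11/s1 VC-HIT; vc=[3]

SEQ = [MISS, L1-HIT, L1-HIT, MISS, L1-HIT, VC-HIT, L1-HIT, L1-HIT, VC-HIT, L1-HIT, L1-HIT, VC-HIT, VC-HIT, VC-HIT]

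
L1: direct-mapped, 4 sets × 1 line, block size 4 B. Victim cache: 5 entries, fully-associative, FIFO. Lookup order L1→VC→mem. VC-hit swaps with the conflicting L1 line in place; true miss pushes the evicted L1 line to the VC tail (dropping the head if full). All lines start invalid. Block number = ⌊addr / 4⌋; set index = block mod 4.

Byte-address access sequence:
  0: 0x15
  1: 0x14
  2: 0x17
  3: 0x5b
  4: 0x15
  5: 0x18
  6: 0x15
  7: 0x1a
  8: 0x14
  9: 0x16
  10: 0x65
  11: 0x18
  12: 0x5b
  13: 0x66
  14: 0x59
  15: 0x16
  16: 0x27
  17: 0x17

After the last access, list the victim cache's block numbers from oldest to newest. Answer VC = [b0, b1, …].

VC = [6, 25, 9]

  [0] addr=0x15 blk=5 s=1: MISS | VC []
  [1] addr=0x14 blk=5 s=1: L1-HIT | VC []
  [2] addr=0x17 blk=5 s=1: L1-HIT | VC []
  [3] addr=0x5b blk=22 s=2: MISS | VC []
  [4] addr=0x15 blk=5 s=1: L1-HIT | VC []
  [5] addr=0x18 blk=6 s=2: MISS | VC [22]
  [6] addr=0x15 blk=5 s=1: L1-HIT | VC [22]
  [7] addr=0x1a blk=6 s=2: L1-HIT | VC [22]
  [8] addr=0x14 blk=5 s=1: L1-HIT | VC [22]
  [9] addr=0x16 blk=5 s=1: L1-HIT | VC [22]
  [10] addr=0x65 blk=25 s=1: MISS | VC [22, 5]
  [11] addr=0x18 blk=6 s=2: L1-HIT | VC [22, 5]
  [12] addr=0x5b blk=22 s=2: VC-HIT | VC [6, 5]
  [13] addr=0x66 blk=25 s=1: L1-HIT | VC [6, 5]
  [14] addr=0x59 blk=22 s=2: L1-HIT | VC [6, 5]
  [15] addr=0x16 blk=5 s=1: VC-HIT | VC [6, 25]
  [16] addr=0x27 blk=9 s=1: MISS | VC [6, 25, 5]
  [17] addr=0x17 blk=5 s=1: VC-HIT | VC [6, 25, 9]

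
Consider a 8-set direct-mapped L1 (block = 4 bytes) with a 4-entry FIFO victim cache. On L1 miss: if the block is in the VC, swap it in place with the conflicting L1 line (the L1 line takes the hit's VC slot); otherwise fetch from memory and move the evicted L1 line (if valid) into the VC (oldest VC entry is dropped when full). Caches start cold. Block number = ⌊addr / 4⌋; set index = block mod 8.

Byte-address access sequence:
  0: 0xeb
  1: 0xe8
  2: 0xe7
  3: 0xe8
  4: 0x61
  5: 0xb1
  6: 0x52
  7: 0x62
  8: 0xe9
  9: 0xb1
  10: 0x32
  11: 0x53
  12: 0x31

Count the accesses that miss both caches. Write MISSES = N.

MISSES = 6

#0 0xeb→b58/s2 MISS; vc=[]
#1 0xe8→b58/s2 L1-HIT; vc=[]
#2 0xe7→b57/s1 MISS; vc=[]
#3 0xe8→b58/s2 L1-HIT; vc=[]
#4 0x61→b24/s0 MISS; vc=[]
#5 0xb1→b44/s4 MISS; vc=[]
#6 0x52→b20/s4 MISS; vc=[44]
#7 0x62→b24/s0 L1-HIT; vc=[44]
#8 0xe9→b58/s2 L1-HIT; vc=[44]
#9 0xb1→b44/s4 VC-HIT; vc=[20]
#10 0x32→b12/s4 MISS; vc=[20,44]
#11 0x53→b20/s4 VC-HIT; vc=[12,44]
#12 0x31→b12/s4 VC-HIT; vc=[20,44]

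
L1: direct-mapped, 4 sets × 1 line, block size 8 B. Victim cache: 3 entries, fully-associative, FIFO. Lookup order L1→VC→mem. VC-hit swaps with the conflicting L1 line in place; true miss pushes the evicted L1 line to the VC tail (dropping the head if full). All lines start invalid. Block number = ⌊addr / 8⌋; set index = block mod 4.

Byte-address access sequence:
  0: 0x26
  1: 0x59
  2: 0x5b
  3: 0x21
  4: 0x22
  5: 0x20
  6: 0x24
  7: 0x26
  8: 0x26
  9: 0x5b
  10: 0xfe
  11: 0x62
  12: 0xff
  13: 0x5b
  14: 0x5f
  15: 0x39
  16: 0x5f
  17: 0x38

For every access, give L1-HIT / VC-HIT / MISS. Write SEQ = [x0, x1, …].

0: 0x26 (blk 4, set 0) → MISS  vc=[]
1: 0x59 (blk 11, set 3) → MISS  vc=[]
2: 0x5b (blk 11, set 3) → L1-HIT  vc=[]
3: 0x21 (blk 4, set 0) → L1-HIT  vc=[]
4: 0x22 (blk 4, set 0) → L1-HIT  vc=[]
5: 0x20 (blk 4, set 0) → L1-HIT  vc=[]
6: 0x24 (blk 4, set 0) → L1-HIT  vc=[]
7: 0x26 (blk 4, set 0) → L1-HIT  vc=[]
8: 0x26 (blk 4, set 0) → L1-HIT  vc=[]
9: 0x5b (blk 11, set 3) → L1-HIT  vc=[]
10: 0xfe (blk 31, set 3) → MISS  vc=[11]
11: 0x62 (blk 12, set 0) → MISS  vc=[11, 4]
12: 0xff (blk 31, set 3) → L1-HIT  vc=[11, 4]
13: 0x5b (blk 11, set 3) → VC-HIT  vc=[31, 4]
14: 0x5f (blk 11, set 3) → L1-HIT  vc=[31, 4]
15: 0x39 (blk 7, set 3) → MISS  vc=[31, 4, 11]
16: 0x5f (blk 11, set 3) → VC-HIT  vc=[31, 4, 7]
17: 0x38 (blk 7, set 3) → VC-HIT  vc=[31, 4, 11]

SEQ = [MISS, MISS, L1-HIT, L1-HIT, L1-HIT, L1-HIT, L1-HIT, L1-HIT, L1-HIT, L1-HIT, MISS, MISS, L1-HIT, VC-HIT, L1-HIT, MISS, VC-HIT, VC-HIT]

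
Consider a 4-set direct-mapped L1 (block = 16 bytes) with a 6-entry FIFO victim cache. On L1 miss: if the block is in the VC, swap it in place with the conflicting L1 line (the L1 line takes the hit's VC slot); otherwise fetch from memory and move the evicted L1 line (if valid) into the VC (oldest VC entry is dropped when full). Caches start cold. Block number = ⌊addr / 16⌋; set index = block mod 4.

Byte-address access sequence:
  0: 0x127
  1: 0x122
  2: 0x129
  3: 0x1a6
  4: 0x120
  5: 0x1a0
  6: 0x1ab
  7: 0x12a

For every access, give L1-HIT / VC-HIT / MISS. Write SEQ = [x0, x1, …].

#0 0x127→b18/s2 MISS; vc=[]
#1 0x122→b18/s2 L1-HIT; vc=[]
#2 0x129→b18/s2 L1-HIT; vc=[]
#3 0x1a6→b26/s2 MISS; vc=[18]
#4 0x120→b18/s2 VC-HIT; vc=[26]
#5 0x1a0→b26/s2 VC-HIT; vc=[18]
#6 0x1ab→b26/s2 L1-HIT; vc=[18]
#7 0x12a→b18/s2 VC-HIT; vc=[26]

SEQ = [MISS, L1-HIT, L1-HIT, MISS, VC-HIT, VC-HIT, L1-HIT, VC-HIT]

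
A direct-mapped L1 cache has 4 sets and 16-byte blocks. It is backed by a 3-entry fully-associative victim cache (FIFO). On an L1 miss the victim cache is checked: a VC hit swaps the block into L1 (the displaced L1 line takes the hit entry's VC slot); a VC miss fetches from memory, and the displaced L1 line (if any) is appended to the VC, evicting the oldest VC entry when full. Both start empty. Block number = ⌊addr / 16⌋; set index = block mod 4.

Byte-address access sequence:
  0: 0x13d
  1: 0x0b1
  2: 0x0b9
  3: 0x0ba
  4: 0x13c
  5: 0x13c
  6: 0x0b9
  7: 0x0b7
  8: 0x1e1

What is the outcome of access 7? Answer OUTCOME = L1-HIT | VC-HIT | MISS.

OUTCOME = L1-HIT

  [0] addr=0x13d blk=19 s=3: MISS | VC []
  [1] addr=0xb1 blk=11 s=3: MISS | VC [19]
  [2] addr=0xb9 blk=11 s=3: L1-HIT | VC [19]
  [3] addr=0xba blk=11 s=3: L1-HIT | VC [19]
  [4] addr=0x13c blk=19 s=3: VC-HIT | VC [11]
  [5] addr=0x13c blk=19 s=3: L1-HIT | VC [11]
  [6] addr=0xb9 blk=11 s=3: VC-HIT | VC [19]
  [7] addr=0xb7 blk=11 s=3: L1-HIT | VC [19]
  [8] addr=0x1e1 blk=30 s=2: MISS | VC [19]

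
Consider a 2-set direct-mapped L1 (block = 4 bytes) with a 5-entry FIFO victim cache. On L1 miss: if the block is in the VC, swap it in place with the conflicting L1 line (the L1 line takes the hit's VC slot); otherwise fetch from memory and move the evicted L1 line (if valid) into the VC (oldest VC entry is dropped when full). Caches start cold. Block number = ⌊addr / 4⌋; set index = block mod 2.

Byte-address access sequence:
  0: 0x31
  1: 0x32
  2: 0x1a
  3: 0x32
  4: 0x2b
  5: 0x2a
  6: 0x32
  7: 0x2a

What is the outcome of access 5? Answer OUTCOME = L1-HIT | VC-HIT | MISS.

  [0] addr=0x31 blk=12 s=0: MISS | VC []
  [1] addr=0x32 blk=12 s=0: L1-HIT | VC []
  [2] addr=0x1a blk=6 s=0: MISS | VC [12]
  [3] addr=0x32 blk=12 s=0: VC-HIT | VC [6]
  [4] addr=0x2b blk=10 s=0: MISS | VC [6, 12]
  [5] addr=0x2a blk=10 s=0: L1-HIT | VC [6, 12]
  [6] addr=0x32 blk=12 s=0: VC-HIT | VC [6, 10]
  [7] addr=0x2a blk=10 s=0: VC-HIT | VC [6, 12]

OUTCOME = L1-HIT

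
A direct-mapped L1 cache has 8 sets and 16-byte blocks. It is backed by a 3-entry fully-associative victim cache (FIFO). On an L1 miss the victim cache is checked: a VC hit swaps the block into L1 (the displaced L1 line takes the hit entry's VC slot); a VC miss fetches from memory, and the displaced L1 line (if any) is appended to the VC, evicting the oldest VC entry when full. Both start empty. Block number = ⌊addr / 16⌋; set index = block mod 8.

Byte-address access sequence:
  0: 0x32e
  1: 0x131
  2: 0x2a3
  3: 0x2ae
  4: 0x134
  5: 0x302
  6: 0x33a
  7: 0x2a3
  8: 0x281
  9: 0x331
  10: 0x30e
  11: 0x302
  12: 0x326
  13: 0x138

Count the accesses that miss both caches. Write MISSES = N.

MISSES = 6

  [0] addr=0x32e blk=50 s=2: MISS | VC []
  [1] addr=0x131 blk=19 s=3: MISS | VC []
  [2] addr=0x2a3 blk=42 s=2: MISS | VC [50]
  [3] addr=0x2ae blk=42 s=2: L1-HIT | VC [50]
  [4] addr=0x134 blk=19 s=3: L1-HIT | VC [50]
  [5] addr=0x302 blk=48 s=0: MISS | VC [50]
  [6] addr=0x33a blk=51 s=3: MISS | VC [50, 19]
  [7] addr=0x2a3 blk=42 s=2: L1-HIT | VC [50, 19]
  [8] addr=0x281 blk=40 s=0: MISS | VC [50, 19, 48]
  [9] addr=0x331 blk=51 s=3: L1-HIT | VC [50, 19, 48]
  [10] addr=0x30e blk=48 s=0: VC-HIT | VC [50, 19, 40]
  [11] addr=0x302 blk=48 s=0: L1-HIT | VC [50, 19, 40]
  [12] addr=0x326 blk=50 s=2: VC-HIT | VC [42, 19, 40]
  [13] addr=0x138 blk=19 s=3: VC-HIT | VC [42, 51, 40]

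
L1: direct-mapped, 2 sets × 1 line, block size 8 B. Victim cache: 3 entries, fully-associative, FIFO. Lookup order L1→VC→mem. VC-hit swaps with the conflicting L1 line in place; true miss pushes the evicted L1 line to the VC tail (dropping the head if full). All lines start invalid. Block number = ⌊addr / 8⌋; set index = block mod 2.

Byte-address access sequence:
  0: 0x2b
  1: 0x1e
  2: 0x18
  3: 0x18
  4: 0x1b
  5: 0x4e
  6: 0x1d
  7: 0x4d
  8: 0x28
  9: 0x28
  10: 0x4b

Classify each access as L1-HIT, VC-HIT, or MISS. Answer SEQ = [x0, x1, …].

SEQ = [MISS, MISS, L1-HIT, L1-HIT, L1-HIT, MISS, VC-HIT, VC-HIT, VC-HIT, L1-HIT, VC-HIT]

  [0] addr=0x2b blk=5 s=1: MISS | VC []
  [1] addr=0x1e blk=3 s=1: MISS | VC [5]
  [2] addr=0x18 blk=3 s=1: L1-HIT | VC [5]
  [3] addr=0x18 blk=3 s=1: L1-HIT | VC [5]
  [4] addr=0x1b blk=3 s=1: L1-HIT | VC [5]
  [5] addr=0x4e blk=9 s=1: MISS | VC [5, 3]
  [6] addr=0x1d blk=3 s=1: VC-HIT | VC [5, 9]
  [7] addr=0x4d blk=9 s=1: VC-HIT | VC [5, 3]
  [8] addr=0x28 blk=5 s=1: VC-HIT | VC [9, 3]
  [9] addr=0x28 blk=5 s=1: L1-HIT | VC [9, 3]
  [10] addr=0x4b blk=9 s=1: VC-HIT | VC [5, 3]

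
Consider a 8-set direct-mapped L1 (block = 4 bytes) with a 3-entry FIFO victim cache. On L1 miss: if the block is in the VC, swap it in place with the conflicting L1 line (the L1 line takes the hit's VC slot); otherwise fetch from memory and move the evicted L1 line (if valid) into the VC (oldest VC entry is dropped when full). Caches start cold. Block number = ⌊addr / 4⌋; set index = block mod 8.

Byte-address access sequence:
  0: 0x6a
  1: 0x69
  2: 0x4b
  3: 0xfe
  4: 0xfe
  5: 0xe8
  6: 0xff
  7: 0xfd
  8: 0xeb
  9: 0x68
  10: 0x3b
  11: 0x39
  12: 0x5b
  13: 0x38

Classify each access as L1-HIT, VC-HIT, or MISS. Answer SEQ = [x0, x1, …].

  [0] addr=0x6a blk=26 s=2: MISS | VC []
  [1] addr=0x69 blk=26 s=2: L1-HIT | VC []
  [2] addr=0x4b blk=18 s=2: MISS | VC [26]
  [3] addr=0xfe blk=63 s=7: MISS | VC [26]
  [4] addr=0xfe blk=63 s=7: L1-HIT | VC [26]
  [5] addr=0xe8 blk=58 s=2: MISS | VC [26, 18]
  [6] addr=0xff blk=63 s=7: L1-HIT | VC [26, 18]
  [7] addr=0xfd blk=63 s=7: L1-HIT | VC [26, 18]
  [8] addr=0xeb blk=58 s=2: L1-HIT | VC [26, 18]
  [9] addr=0x68 blk=26 s=2: VC-HIT | VC [58, 18]
  [10] addr=0x3b blk=14 s=6: MISS | VC [58, 18]
  [11] addr=0x39 blk=14 s=6: L1-HIT | VC [58, 18]
  [12] addr=0x5b blk=22 s=6: MISS | VC [58, 18, 14]
  [13] addr=0x38 blk=14 s=6: VC-HIT | VC [58, 18, 22]

SEQ = [MISS, L1-HIT, MISS, MISS, L1-HIT, MISS, L1-HIT, L1-HIT, L1-HIT, VC-HIT, MISS, L1-HIT, MISS, VC-HIT]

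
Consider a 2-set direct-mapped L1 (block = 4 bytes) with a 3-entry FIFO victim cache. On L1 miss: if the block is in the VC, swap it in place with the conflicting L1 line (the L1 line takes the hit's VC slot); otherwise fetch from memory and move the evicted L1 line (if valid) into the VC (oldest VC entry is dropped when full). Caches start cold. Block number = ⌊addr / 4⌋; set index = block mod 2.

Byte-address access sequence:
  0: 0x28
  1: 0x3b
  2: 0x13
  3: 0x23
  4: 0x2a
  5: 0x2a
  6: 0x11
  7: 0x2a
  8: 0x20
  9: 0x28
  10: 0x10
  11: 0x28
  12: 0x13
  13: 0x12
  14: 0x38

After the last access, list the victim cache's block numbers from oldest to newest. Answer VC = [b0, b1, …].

VC = [8, 4, 10]

#0 0x28→b10/s0 MISS; vc=[]
#1 0x3b→b14/s0 MISS; vc=[10]
#2 0x13→b4/s0 MISS; vc=[10,14]
#3 0x23→b8/s0 MISS; vc=[10,14,4]
#4 0x2a→b10/s0 VC-HIT; vc=[8,14,4]
#5 0x2a→b10/s0 L1-HIT; vc=[8,14,4]
#6 0x11→b4/s0 VC-HIT; vc=[8,14,10]
#7 0x2a→b10/s0 VC-HIT; vc=[8,14,4]
#8 0x20→b8/s0 VC-HIT; vc=[10,14,4]
#9 0x28→b10/s0 VC-HIT; vc=[8,14,4]
#10 0x10→b4/s0 VC-HIT; vc=[8,14,10]
#11 0x28→b10/s0 VC-HIT; vc=[8,14,4]
#12 0x13→b4/s0 VC-HIT; vc=[8,14,10]
#13 0x12→b4/s0 L1-HIT; vc=[8,14,10]
#14 0x38→b14/s0 VC-HIT; vc=[8,4,10]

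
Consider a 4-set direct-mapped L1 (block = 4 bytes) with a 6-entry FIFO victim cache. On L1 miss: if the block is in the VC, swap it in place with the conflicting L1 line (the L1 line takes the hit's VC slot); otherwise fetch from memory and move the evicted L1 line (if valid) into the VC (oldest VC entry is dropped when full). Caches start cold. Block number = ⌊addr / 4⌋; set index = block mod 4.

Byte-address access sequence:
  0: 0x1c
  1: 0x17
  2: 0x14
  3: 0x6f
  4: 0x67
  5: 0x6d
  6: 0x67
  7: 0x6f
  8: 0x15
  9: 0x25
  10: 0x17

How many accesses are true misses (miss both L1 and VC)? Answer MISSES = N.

  [0] addr=0x1c blk=7 s=3: MISS | VC []
  [1] addr=0x17 blk=5 s=1: MISS | VC []
  [2] addr=0x14 blk=5 s=1: L1-HIT | VC []
  [3] addr=0x6f blk=27 s=3: MISS | VC [7]
  [4] addr=0x67 blk=25 s=1: MISS | VC [7, 5]
  [5] addr=0x6d blk=27 s=3: L1-HIT | VC [7, 5]
  [6] addr=0x67 blk=25 s=1: L1-HIT | VC [7, 5]
  [7] addr=0x6f blk=27 s=3: L1-HIT | VC [7, 5]
  [8] addr=0x15 blk=5 s=1: VC-HIT | VC [7, 25]
  [9] addr=0x25 blk=9 s=1: MISS | VC [7, 25, 5]
  [10] addr=0x17 blk=5 s=1: VC-HIT | VC [7, 25, 9]

MISSES = 5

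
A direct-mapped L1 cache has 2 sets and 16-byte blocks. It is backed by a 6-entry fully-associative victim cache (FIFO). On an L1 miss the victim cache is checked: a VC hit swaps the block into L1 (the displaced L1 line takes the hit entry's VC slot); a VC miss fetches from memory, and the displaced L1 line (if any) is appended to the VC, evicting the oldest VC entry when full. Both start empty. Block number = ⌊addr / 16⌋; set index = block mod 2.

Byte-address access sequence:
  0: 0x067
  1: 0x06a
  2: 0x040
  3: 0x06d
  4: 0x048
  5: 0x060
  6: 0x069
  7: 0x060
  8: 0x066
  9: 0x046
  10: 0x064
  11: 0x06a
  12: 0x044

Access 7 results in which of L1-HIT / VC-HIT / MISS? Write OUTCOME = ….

OUTCOME = L1-HIT

  [0] addr=0x67 blk=6 s=0: MISS | VC []
  [1] addr=0x6a blk=6 s=0: L1-HIT | VC []
  [2] addr=0x40 blk=4 s=0: MISS | VC [6]
  [3] addr=0x6d blk=6 s=0: VC-HIT | VC [4]
  [4] addr=0x48 blk=4 s=0: VC-HIT | VC [6]
  [5] addr=0x60 blk=6 s=0: VC-HIT | VC [4]
  [6] addr=0x69 blk=6 s=0: L1-HIT | VC [4]
  [7] addr=0x60 blk=6 s=0: L1-HIT | VC [4]
  [8] addr=0x66 blk=6 s=0: L1-HIT | VC [4]
  [9] addr=0x46 blk=4 s=0: VC-HIT | VC [6]
  [10] addr=0x64 blk=6 s=0: VC-HIT | VC [4]
  [11] addr=0x6a blk=6 s=0: L1-HIT | VC [4]
  [12] addr=0x44 blk=4 s=0: VC-HIT | VC [6]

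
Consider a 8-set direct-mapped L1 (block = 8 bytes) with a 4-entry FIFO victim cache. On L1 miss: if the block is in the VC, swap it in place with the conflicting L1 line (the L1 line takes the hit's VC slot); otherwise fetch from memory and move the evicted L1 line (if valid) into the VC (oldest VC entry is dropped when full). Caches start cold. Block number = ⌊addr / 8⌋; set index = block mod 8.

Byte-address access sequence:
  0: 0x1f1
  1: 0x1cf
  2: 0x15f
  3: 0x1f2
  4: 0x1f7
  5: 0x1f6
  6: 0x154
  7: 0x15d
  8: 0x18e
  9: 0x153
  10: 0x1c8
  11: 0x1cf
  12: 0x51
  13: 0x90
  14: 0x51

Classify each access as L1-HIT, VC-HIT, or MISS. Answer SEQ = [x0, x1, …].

0: 0x1f1 (blk 62, set 6) → MISS  vc=[]
1: 0x1cf (blk 57, set 1) → MISS  vc=[]
2: 0x15f (blk 43, set 3) → MISS  vc=[]
3: 0x1f2 (blk 62, set 6) → L1-HIT  vc=[]
4: 0x1f7 (blk 62, set 6) → L1-HIT  vc=[]
5: 0x1f6 (blk 62, set 6) → L1-HIT  vc=[]
6: 0x154 (blk 42, set 2) → MISS  vc=[]
7: 0x15d (blk 43, set 3) → L1-HIT  vc=[]
8: 0x18e (blk 49, set 1) → MISS  vc=[57]
9: 0x153 (blk 42, set 2) → L1-HIT  vc=[57]
10: 0x1c8 (blk 57, set 1) → VC-HIT  vc=[49]
11: 0x1cf (blk 57, set 1) → L1-HIT  vc=[49]
12: 0x51 (blk 10, set 2) → MISS  vc=[49, 42]
13: 0x90 (blk 18, set 2) → MISS  vc=[49, 42, 10]
14: 0x51 (blk 10, set 2) → VC-HIT  vc=[49, 42, 18]

SEQ = [MISS, MISS, MISS, L1-HIT, L1-HIT, L1-HIT, MISS, L1-HIT, MISS, L1-HIT, VC-HIT, L1-HIT, MISS, MISS, VC-HIT]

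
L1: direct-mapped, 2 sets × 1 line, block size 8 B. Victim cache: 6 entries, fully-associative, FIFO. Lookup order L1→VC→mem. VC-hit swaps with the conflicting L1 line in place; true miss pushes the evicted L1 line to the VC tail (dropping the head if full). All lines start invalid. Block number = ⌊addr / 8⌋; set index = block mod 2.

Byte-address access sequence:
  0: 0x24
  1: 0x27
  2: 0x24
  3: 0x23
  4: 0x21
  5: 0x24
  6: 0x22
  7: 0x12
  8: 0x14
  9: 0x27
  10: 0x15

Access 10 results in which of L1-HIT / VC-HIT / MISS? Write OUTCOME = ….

OUTCOME = VC-HIT

#0 0x24→b4/s0 MISS; vc=[]
#1 0x27→b4/s0 L1-HIT; vc=[]
#2 0x24→b4/s0 L1-HIT; vc=[]
#3 0x23→b4/s0 L1-HIT; vc=[]
#4 0x21→b4/s0 L1-HIT; vc=[]
#5 0x24→b4/s0 L1-HIT; vc=[]
#6 0x22→b4/s0 L1-HIT; vc=[]
#7 0x12→b2/s0 MISS; vc=[4]
#8 0x14→b2/s0 L1-HIT; vc=[4]
#9 0x27→b4/s0 VC-HIT; vc=[2]
#10 0x15→b2/s0 VC-HIT; vc=[4]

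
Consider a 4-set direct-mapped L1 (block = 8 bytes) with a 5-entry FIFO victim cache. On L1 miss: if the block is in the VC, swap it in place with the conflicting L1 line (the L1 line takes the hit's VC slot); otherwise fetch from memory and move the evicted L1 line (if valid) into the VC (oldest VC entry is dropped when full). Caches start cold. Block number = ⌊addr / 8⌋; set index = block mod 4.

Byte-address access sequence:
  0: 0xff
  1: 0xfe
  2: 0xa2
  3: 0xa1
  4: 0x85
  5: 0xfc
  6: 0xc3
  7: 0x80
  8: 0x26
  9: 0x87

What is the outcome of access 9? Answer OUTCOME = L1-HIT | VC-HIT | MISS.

0: 0xff (blk 31, set 3) → MISS  vc=[]
1: 0xfe (blk 31, set 3) → L1-HIT  vc=[]
2: 0xa2 (blk 20, set 0) → MISS  vc=[]
3: 0xa1 (blk 20, set 0) → L1-HIT  vc=[]
4: 0x85 (blk 16, set 0) → MISS  vc=[20]
5: 0xfc (blk 31, set 3) → L1-HIT  vc=[20]
6: 0xc3 (blk 24, set 0) → MISS  vc=[20, 16]
7: 0x80 (blk 16, set 0) → VC-HIT  vc=[20, 24]
8: 0x26 (blk 4, set 0) → MISS  vc=[20, 24, 16]
9: 0x87 (blk 16, set 0) → VC-HIT  vc=[20, 24, 4]

OUTCOME = VC-HIT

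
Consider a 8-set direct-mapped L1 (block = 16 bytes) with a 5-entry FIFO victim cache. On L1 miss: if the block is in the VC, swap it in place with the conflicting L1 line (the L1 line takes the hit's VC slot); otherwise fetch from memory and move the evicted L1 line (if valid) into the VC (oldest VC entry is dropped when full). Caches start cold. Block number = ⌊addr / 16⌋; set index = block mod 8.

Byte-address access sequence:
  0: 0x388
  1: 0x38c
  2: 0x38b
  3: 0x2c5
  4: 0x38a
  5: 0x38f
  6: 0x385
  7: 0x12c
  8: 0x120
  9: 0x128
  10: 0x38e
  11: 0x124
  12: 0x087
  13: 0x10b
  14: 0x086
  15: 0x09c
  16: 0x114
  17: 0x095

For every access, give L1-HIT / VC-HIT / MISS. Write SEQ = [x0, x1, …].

SEQ = [MISS, L1-HIT, L1-HIT, MISS, L1-HIT, L1-HIT, L1-HIT, MISS, L1-HIT, L1-HIT, L1-HIT, L1-HIT, MISS, MISS, VC-HIT, MISS, MISS, VC-HIT]

0: 0x388 (blk 56, set 0) → MISS  vc=[]
1: 0x38c (blk 56, set 0) → L1-HIT  vc=[]
2: 0x38b (blk 56, set 0) → L1-HIT  vc=[]
3: 0x2c5 (blk 44, set 4) → MISS  vc=[]
4: 0x38a (blk 56, set 0) → L1-HIT  vc=[]
5: 0x38f (blk 56, set 0) → L1-HIT  vc=[]
6: 0x385 (blk 56, set 0) → L1-HIT  vc=[]
7: 0x12c (blk 18, set 2) → MISS  vc=[]
8: 0x120 (blk 18, set 2) → L1-HIT  vc=[]
9: 0x128 (blk 18, set 2) → L1-HIT  vc=[]
10: 0x38e (blk 56, set 0) → L1-HIT  vc=[]
11: 0x124 (blk 18, set 2) → L1-HIT  vc=[]
12: 0x87 (blk 8, set 0) → MISS  vc=[56]
13: 0x10b (blk 16, set 0) → MISS  vc=[56, 8]
14: 0x86 (blk 8, set 0) → VC-HIT  vc=[56, 16]
15: 0x9c (blk 9, set 1) → MISS  vc=[56, 16]
16: 0x114 (blk 17, set 1) → MISS  vc=[56, 16, 9]
17: 0x95 (blk 9, set 1) → VC-HIT  vc=[56, 16, 17]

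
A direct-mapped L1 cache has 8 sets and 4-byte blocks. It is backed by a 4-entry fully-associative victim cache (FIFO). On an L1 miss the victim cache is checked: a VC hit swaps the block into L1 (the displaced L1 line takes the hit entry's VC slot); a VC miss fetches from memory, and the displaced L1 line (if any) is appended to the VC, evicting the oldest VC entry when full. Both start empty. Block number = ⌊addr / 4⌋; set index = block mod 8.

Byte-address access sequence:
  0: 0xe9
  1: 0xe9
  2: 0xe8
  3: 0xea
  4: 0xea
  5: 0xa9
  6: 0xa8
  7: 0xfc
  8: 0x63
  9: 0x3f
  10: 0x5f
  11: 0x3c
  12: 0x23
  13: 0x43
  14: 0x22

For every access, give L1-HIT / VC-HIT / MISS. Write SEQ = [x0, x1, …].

SEQ = [MISS, L1-HIT, L1-HIT, L1-HIT, L1-HIT, MISS, L1-HIT, MISS, MISS, MISS, MISS, VC-HIT, MISS, MISS, VC-HIT]

#0 0xe9→b58/s2 MISS; vc=[]
#1 0xe9→b58/s2 L1-HIT; vc=[]
#2 0xe8→b58/s2 L1-HIT; vc=[]
#3 0xea→b58/s2 L1-HIT; vc=[]
#4 0xea→b58/s2 L1-HIT; vc=[]
#5 0xa9→b42/s2 MISS; vc=[58]
#6 0xa8→b42/s2 L1-HIT; vc=[58]
#7 0xfc→b63/s7 MISS; vc=[58]
#8 0x63→b24/s0 MISS; vc=[58]
#9 0x3f→b15/s7 MISS; vc=[58,63]
#10 0x5f→b23/s7 MISS; vc=[58,63,15]
#11 0x3c→b15/s7 VC-HIT; vc=[58,63,23]
#12 0x23→b8/s0 MISS; vc=[58,63,23,24]
#13 0x43→b16/s0 MISS; vc=[63,23,24,8]
#14 0x22→b8/s0 VC-HIT; vc=[63,23,24,16]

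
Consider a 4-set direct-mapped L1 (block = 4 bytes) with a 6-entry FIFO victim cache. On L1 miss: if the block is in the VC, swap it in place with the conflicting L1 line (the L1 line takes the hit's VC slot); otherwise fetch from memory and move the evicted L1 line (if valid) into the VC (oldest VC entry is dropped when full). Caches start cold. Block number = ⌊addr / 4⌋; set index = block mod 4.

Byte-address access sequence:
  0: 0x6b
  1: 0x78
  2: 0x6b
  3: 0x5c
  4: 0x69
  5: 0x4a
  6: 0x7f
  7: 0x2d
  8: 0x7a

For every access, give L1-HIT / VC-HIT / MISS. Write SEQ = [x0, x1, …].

SEQ = [MISS, MISS, VC-HIT, MISS, L1-HIT, MISS, MISS, MISS, VC-HIT]

0: 0x6b (blk 26, set 2) → MISS  vc=[]
1: 0x78 (blk 30, set 2) → MISS  vc=[26]
2: 0x6b (blk 26, set 2) → VC-HIT  vc=[30]
3: 0x5c (blk 23, set 3) → MISS  vc=[30]
4: 0x69 (blk 26, set 2) → L1-HIT  vc=[30]
5: 0x4a (blk 18, set 2) → MISS  vc=[30, 26]
6: 0x7f (blk 31, set 3) → MISS  vc=[30, 26, 23]
7: 0x2d (blk 11, set 3) → MISS  vc=[30, 26, 23, 31]
8: 0x7a (blk 30, set 2) → VC-HIT  vc=[18, 26, 23, 31]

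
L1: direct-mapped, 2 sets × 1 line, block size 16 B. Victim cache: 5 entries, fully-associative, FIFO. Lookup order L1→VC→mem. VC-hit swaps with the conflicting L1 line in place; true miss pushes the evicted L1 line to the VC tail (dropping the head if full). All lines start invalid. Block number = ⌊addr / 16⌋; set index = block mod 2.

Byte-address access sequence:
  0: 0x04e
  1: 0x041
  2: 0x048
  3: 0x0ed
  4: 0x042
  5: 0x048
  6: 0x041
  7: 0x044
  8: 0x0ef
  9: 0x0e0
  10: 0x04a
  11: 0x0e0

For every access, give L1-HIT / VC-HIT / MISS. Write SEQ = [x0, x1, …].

SEQ = [MISS, L1-HIT, L1-HIT, MISS, VC-HIT, L1-HIT, L1-HIT, L1-HIT, VC-HIT, L1-HIT, VC-HIT, VC-HIT]

  [0] addr=0x4e blk=4 s=0: MISS | VC []
  [1] addr=0x41 blk=4 s=0: L1-HIT | VC []
  [2] addr=0x48 blk=4 s=0: L1-HIT | VC []
  [3] addr=0xed blk=14 s=0: MISS | VC [4]
  [4] addr=0x42 blk=4 s=0: VC-HIT | VC [14]
  [5] addr=0x48 blk=4 s=0: L1-HIT | VC [14]
  [6] addr=0x41 blk=4 s=0: L1-HIT | VC [14]
  [7] addr=0x44 blk=4 s=0: L1-HIT | VC [14]
  [8] addr=0xef blk=14 s=0: VC-HIT | VC [4]
  [9] addr=0xe0 blk=14 s=0: L1-HIT | VC [4]
  [10] addr=0x4a blk=4 s=0: VC-HIT | VC [14]
  [11] addr=0xe0 blk=14 s=0: VC-HIT | VC [4]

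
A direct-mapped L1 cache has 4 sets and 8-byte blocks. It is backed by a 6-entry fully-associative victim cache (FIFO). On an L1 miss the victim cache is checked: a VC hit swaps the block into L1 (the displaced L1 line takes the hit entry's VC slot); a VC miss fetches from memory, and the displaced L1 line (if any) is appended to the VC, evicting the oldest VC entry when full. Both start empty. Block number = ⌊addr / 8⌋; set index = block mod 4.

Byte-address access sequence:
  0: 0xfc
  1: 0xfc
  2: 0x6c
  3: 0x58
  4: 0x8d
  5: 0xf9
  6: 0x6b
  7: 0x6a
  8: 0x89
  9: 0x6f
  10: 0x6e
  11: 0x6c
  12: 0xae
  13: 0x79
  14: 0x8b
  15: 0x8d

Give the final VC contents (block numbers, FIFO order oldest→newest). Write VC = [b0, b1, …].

VC = [11, 21, 13, 31]

#0 0xfc→b31/s3 MISS; vc=[]
#1 0xfc→b31/s3 L1-HIT; vc=[]
#2 0x6c→b13/s1 MISS; vc=[]
#3 0x58→b11/s3 MISS; vc=[31]
#4 0x8d→b17/s1 MISS; vc=[31,13]
#5 0xf9→b31/s3 VC-HIT; vc=[11,13]
#6 0x6b→b13/s1 VC-HIT; vc=[11,17]
#7 0x6a→b13/s1 L1-HIT; vc=[11,17]
#8 0x89→b17/s1 VC-HIT; vc=[11,13]
#9 0x6f→b13/s1 VC-HIT; vc=[11,17]
#10 0x6e→b13/s1 L1-HIT; vc=[11,17]
#11 0x6c→b13/s1 L1-HIT; vc=[11,17]
#12 0xae→b21/s1 MISS; vc=[11,17,13]
#13 0x79→b15/s3 MISS; vc=[11,17,13,31]
#14 0x8b→b17/s1 VC-HIT; vc=[11,21,13,31]
#15 0x8d→b17/s1 L1-HIT; vc=[11,21,13,31]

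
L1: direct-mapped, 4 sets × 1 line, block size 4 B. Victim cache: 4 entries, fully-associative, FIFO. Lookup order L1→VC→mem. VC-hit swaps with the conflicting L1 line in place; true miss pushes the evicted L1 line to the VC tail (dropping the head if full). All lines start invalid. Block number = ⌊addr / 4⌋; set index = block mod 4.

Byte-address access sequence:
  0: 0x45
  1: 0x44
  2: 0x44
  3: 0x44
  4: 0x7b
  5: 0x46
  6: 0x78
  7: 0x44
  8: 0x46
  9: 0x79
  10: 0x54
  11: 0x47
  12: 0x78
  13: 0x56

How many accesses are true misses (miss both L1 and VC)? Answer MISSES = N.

0: 0x45 (blk 17, set 1) → MISS  vc=[]
1: 0x44 (blk 17, set 1) → L1-HIT  vc=[]
2: 0x44 (blk 17, set 1) → L1-HIT  vc=[]
3: 0x44 (blk 17, set 1) → L1-HIT  vc=[]
4: 0x7b (blk 30, set 2) → MISS  vc=[]
5: 0x46 (blk 17, set 1) → L1-HIT  vc=[]
6: 0x78 (blk 30, set 2) → L1-HIT  vc=[]
7: 0x44 (blk 17, set 1) → L1-HIT  vc=[]
8: 0x46 (blk 17, set 1) → L1-HIT  vc=[]
9: 0x79 (blk 30, set 2) → L1-HIT  vc=[]
10: 0x54 (blk 21, set 1) → MISS  vc=[17]
11: 0x47 (blk 17, set 1) → VC-HIT  vc=[21]
12: 0x78 (blk 30, set 2) → L1-HIT  vc=[21]
13: 0x56 (blk 21, set 1) → VC-HIT  vc=[17]

MISSES = 3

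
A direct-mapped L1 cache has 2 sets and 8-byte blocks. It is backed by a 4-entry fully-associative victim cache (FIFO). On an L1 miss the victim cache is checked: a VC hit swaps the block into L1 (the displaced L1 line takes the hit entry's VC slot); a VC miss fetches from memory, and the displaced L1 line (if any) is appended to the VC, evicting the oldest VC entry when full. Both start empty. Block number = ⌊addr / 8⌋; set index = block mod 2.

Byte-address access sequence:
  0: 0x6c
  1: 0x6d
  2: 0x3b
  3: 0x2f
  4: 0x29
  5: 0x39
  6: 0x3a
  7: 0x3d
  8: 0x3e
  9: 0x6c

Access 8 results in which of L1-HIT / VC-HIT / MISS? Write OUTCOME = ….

OUTCOME = L1-HIT

  [0] addr=0x6c blk=13 s=1: MISS | VC []
  [1] addr=0x6d blk=13 s=1: L1-HIT | VC []
  [2] addr=0x3b blk=7 s=1: MISS | VC [13]
  [3] addr=0x2f blk=5 s=1: MISS | VC [13, 7]
  [4] addr=0x29 blk=5 s=1: L1-HIT | VC [13, 7]
  [5] addr=0x39 blk=7 s=1: VC-HIT | VC [13, 5]
  [6] addr=0x3a blk=7 s=1: L1-HIT | VC [13, 5]
  [7] addr=0x3d blk=7 s=1: L1-HIT | VC [13, 5]
  [8] addr=0x3e blk=7 s=1: L1-HIT | VC [13, 5]
  [9] addr=0x6c blk=13 s=1: VC-HIT | VC [7, 5]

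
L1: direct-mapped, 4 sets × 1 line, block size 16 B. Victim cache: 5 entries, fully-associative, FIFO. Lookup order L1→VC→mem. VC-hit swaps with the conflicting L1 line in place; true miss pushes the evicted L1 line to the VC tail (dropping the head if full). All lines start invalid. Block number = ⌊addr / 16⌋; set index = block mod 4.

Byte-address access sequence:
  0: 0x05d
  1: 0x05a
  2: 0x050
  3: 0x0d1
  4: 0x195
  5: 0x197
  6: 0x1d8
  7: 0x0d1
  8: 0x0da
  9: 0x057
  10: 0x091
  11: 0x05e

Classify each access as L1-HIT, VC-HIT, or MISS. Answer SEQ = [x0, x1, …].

  [0] addr=0x5d blk=5 s=1: MISS | VC []
  [1] addr=0x5a blk=5 s=1: L1-HIT | VC []
  [2] addr=0x50 blk=5 s=1: L1-HIT | VC []
  [3] addr=0xd1 blk=13 s=1: MISS | VC [5]
  [4] addr=0x195 blk=25 s=1: MISS | VC [5, 13]
  [5] addr=0x197 blk=25 s=1: L1-HIT | VC [5, 13]
  [6] addr=0x1d8 blk=29 s=1: MISS | VC [5, 13, 25]
  [7] addr=0xd1 blk=13 s=1: VC-HIT | VC [5, 29, 25]
  [8] addr=0xda blk=13 s=1: L1-HIT | VC [5, 29, 25]
  [9] addr=0x57 blk=5 s=1: VC-HIT | VC [13, 29, 25]
  [10] addr=0x91 blk=9 s=1: MISS | VC [13, 29, 25, 5]
  [11] addr=0x5e blk=5 s=1: VC-HIT | VC [13, 29, 25, 9]

SEQ = [MISS, L1-HIT, L1-HIT, MISS, MISS, L1-HIT, MISS, VC-HIT, L1-HIT, VC-HIT, MISS, VC-HIT]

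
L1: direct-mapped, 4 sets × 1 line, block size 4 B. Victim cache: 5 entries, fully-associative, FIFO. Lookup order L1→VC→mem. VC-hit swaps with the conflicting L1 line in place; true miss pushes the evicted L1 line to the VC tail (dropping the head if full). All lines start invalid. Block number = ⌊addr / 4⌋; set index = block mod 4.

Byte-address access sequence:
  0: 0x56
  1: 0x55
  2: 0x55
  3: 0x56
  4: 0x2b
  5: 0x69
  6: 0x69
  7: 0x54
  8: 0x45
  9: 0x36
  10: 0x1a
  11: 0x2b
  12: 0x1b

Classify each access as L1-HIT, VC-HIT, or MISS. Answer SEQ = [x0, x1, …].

SEQ = [MISS, L1-HIT, L1-HIT, L1-HIT, MISS, MISS, L1-HIT, L1-HIT, MISS, MISS, MISS, VC-HIT, VC-HIT]

0: 0x56 (blk 21, set 1) → MISS  vc=[]
1: 0x55 (blk 21, set 1) → L1-HIT  vc=[]
2: 0x55 (blk 21, set 1) → L1-HIT  vc=[]
3: 0x56 (blk 21, set 1) → L1-HIT  vc=[]
4: 0x2b (blk 10, set 2) → MISS  vc=[]
5: 0x69 (blk 26, set 2) → MISS  vc=[10]
6: 0x69 (blk 26, set 2) → L1-HIT  vc=[10]
7: 0x54 (blk 21, set 1) → L1-HIT  vc=[10]
8: 0x45 (blk 17, set 1) → MISS  vc=[10, 21]
9: 0x36 (blk 13, set 1) → MISS  vc=[10, 21, 17]
10: 0x1a (blk 6, set 2) → MISS  vc=[10, 21, 17, 26]
11: 0x2b (blk 10, set 2) → VC-HIT  vc=[6, 21, 17, 26]
12: 0x1b (blk 6, set 2) → VC-HIT  vc=[10, 21, 17, 26]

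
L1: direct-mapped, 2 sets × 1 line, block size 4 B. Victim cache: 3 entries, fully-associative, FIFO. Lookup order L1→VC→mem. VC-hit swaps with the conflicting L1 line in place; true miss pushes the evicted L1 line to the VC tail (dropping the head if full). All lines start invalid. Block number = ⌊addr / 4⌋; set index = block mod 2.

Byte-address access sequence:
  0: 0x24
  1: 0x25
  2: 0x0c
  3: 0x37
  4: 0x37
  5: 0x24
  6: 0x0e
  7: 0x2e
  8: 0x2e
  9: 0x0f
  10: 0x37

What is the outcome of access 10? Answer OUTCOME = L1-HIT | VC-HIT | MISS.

OUTCOME = VC-HIT

#0 0x24→b9/s1 MISS; vc=[]
#1 0x25→b9/s1 L1-HIT; vc=[]
#2 0xc→b3/s1 MISS; vc=[9]
#3 0x37→b13/s1 MISS; vc=[9,3]
#4 0x37→b13/s1 L1-HIT; vc=[9,3]
#5 0x24→b9/s1 VC-HIT; vc=[13,3]
#6 0xe→b3/s1 VC-HIT; vc=[13,9]
#7 0x2e→b11/s1 MISS; vc=[13,9,3]
#8 0x2e→b11/s1 L1-HIT; vc=[13,9,3]
#9 0xf→b3/s1 VC-HIT; vc=[13,9,11]
#10 0x37→b13/s1 VC-HIT; vc=[3,9,11]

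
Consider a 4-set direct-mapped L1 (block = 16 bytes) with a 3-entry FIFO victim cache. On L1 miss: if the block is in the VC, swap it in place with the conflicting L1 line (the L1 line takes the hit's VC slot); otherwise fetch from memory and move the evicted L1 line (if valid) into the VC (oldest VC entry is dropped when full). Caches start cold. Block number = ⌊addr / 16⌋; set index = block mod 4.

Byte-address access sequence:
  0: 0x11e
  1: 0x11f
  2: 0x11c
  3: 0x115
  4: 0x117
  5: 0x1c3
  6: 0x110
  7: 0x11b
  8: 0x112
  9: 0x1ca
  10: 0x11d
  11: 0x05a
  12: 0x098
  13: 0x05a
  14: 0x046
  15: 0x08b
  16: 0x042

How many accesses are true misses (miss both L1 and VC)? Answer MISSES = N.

  [0] addr=0x11e blk=17 s=1: MISS | VC []
  [1] addr=0x11f blk=17 s=1: L1-HIT | VC []
  [2] addr=0x11c blk=17 s=1: L1-HIT | VC []
  [3] addr=0x115 blk=17 s=1: L1-HIT | VC []
  [4] addr=0x117 blk=17 s=1: L1-HIT | VC []
  [5] addr=0x1c3 blk=28 s=0: MISS | VC []
  [6] addr=0x110 blk=17 s=1: L1-HIT | VC []
  [7] addr=0x11b blk=17 s=1: L1-HIT | VC []
  [8] addr=0x112 blk=17 s=1: L1-HIT | VC []
  [9] addr=0x1ca blk=28 s=0: L1-HIT | VC []
  [10] addr=0x11d blk=17 s=1: L1-HIT | VC []
  [11] addr=0x5a blk=5 s=1: MISS | VC [17]
  [12] addr=0x98 blk=9 s=1: MISS | VC [17, 5]
  [13] addr=0x5a blk=5 s=1: VC-HIT | VC [17, 9]
  [14] addr=0x46 blk=4 s=0: MISS | VC [17, 9, 28]
  [15] addr=0x8b blk=8 s=0: MISS | VC [9, 28, 4]
  [16] addr=0x42 blk=4 s=0: VC-HIT | VC [9, 28, 8]

MISSES = 6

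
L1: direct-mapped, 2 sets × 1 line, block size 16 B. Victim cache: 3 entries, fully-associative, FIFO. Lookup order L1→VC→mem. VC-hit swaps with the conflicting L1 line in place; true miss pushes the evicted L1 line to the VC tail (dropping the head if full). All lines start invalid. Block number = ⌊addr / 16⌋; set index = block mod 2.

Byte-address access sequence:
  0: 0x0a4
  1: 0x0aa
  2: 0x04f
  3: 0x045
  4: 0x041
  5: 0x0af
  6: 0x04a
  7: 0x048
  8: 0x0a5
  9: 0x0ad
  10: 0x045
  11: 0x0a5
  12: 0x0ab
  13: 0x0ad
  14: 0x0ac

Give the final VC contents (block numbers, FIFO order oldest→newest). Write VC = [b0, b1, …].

VC = [4]

0: 0xa4 (blk 10, set 0) → MISS  vc=[]
1: 0xaa (blk 10, set 0) → L1-HIT  vc=[]
2: 0x4f (blk 4, set 0) → MISS  vc=[10]
3: 0x45 (blk 4, set 0) → L1-HIT  vc=[10]
4: 0x41 (blk 4, set 0) → L1-HIT  vc=[10]
5: 0xaf (blk 10, set 0) → VC-HIT  vc=[4]
6: 0x4a (blk 4, set 0) → VC-HIT  vc=[10]
7: 0x48 (blk 4, set 0) → L1-HIT  vc=[10]
8: 0xa5 (blk 10, set 0) → VC-HIT  vc=[4]
9: 0xad (blk 10, set 0) → L1-HIT  vc=[4]
10: 0x45 (blk 4, set 0) → VC-HIT  vc=[10]
11: 0xa5 (blk 10, set 0) → VC-HIT  vc=[4]
12: 0xab (blk 10, set 0) → L1-HIT  vc=[4]
13: 0xad (blk 10, set 0) → L1-HIT  vc=[4]
14: 0xac (blk 10, set 0) → L1-HIT  vc=[4]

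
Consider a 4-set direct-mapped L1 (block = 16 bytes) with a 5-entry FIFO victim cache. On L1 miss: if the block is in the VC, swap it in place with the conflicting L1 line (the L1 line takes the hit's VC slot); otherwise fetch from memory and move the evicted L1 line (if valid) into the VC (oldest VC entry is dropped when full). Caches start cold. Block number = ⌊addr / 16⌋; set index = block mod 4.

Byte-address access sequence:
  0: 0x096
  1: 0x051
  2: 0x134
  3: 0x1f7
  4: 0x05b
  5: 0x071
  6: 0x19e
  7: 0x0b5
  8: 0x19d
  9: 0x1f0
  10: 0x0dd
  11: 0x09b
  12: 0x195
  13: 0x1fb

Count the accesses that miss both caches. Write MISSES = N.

MISSES = 9

  [0] addr=0x96 blk=9 s=1: MISS | VC []
  [1] addr=0x51 blk=5 s=1: MISS | VC [9]
  [2] addr=0x134 blk=19 s=3: MISS | VC [9]
  [3] addr=0x1f7 blk=31 s=3: MISS | VC [9, 19]
  [4] addr=0x5b blk=5 s=1: L1-HIT | VC [9, 19]
  [5] addr=0x71 blk=7 s=3: MISS | VC [9, 19, 31]
  [6] addr=0x19e blk=25 s=1: MISS | VC [9, 19, 31, 5]
  [7] addr=0xb5 blk=11 s=3: MISS | VC [9, 19, 31, 5, 7]
  [8] addr=0x19d blk=25 s=1: L1-HIT | VC [9, 19, 31, 5, 7]
  [9] addr=0x1f0 blk=31 s=3: VC-HIT | VC [9, 19, 11, 5, 7]
  [10] addr=0xdd blk=13 s=1: MISS | VC [19, 11, 5, 7, 25]
  [11] addr=0x9b blk=9 s=1: MISS | VC [11, 5, 7, 25, 13]
  [12] addr=0x195 blk=25 s=1: VC-HIT | VC [11, 5, 7, 9, 13]
  [13] addr=0x1fb blk=31 s=3: L1-HIT | VC [11, 5, 7, 9, 13]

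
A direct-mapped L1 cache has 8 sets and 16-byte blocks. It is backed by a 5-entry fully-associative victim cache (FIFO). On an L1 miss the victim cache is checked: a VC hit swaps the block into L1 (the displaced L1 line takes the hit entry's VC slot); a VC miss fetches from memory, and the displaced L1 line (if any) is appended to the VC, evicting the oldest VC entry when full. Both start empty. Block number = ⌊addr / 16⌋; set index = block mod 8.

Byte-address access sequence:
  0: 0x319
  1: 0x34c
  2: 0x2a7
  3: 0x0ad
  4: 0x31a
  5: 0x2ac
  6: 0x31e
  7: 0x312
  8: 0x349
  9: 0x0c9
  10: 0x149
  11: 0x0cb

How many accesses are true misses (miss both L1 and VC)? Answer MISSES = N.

  [0] addr=0x319 blk=49 s=1: MISS | VC []
  [1] addr=0x34c blk=52 s=4: MISS | VC []
  [2] addr=0x2a7 blk=42 s=2: MISS | VC []
  [3] addr=0xad blk=10 s=2: MISS | VC [42]
  [4] addr=0x31a blk=49 s=1: L1-HIT | VC [42]
  [5] addr=0x2ac blk=42 s=2: VC-HIT | VC [10]
  [6] addr=0x31e blk=49 s=1: L1-HIT | VC [10]
  [7] addr=0x312 blk=49 s=1: L1-HIT | VC [10]
  [8] addr=0x349 blk=52 s=4: L1-HIT | VC [10]
  [9] addr=0xc9 blk=12 s=4: MISS | VC [10, 52]
  [10] addr=0x149 blk=20 s=4: MISS | VC [10, 52, 12]
  [11] addr=0xcb blk=12 s=4: VC-HIT | VC [10, 52, 20]

MISSES = 6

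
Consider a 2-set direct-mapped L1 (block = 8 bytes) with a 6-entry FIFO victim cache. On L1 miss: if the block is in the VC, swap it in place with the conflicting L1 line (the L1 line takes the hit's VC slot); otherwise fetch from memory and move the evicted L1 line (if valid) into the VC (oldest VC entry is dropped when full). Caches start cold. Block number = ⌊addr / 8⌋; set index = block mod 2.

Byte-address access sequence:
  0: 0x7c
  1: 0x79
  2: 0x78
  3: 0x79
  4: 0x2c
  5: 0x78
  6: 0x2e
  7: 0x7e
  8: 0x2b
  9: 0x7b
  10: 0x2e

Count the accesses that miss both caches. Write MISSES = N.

MISSES = 2

  [0] addr=0x7c blk=15 s=1: MISS | VC []
  [1] addr=0x79 blk=15 s=1: L1-HIT | VC []
  [2] addr=0x78 blk=15 s=1: L1-HIT | VC []
  [3] addr=0x79 blk=15 s=1: L1-HIT | VC []
  [4] addr=0x2c blk=5 s=1: MISS | VC [15]
  [5] addr=0x78 blk=15 s=1: VC-HIT | VC [5]
  [6] addr=0x2e blk=5 s=1: VC-HIT | VC [15]
  [7] addr=0x7e blk=15 s=1: VC-HIT | VC [5]
  [8] addr=0x2b blk=5 s=1: VC-HIT | VC [15]
  [9] addr=0x7b blk=15 s=1: VC-HIT | VC [5]
  [10] addr=0x2e blk=5 s=1: VC-HIT | VC [15]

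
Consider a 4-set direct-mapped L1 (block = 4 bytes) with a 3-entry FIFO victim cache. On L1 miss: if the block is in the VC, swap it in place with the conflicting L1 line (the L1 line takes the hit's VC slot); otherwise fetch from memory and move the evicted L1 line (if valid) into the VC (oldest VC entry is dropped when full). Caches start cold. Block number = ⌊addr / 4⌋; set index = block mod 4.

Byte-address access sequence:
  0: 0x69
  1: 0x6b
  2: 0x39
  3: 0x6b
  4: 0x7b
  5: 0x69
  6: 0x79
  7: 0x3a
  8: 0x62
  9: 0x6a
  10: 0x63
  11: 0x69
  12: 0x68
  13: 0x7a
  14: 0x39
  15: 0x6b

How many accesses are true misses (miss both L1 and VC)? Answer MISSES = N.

MISSES = 4

#0 0x69→b26/s2 MISS; vc=[]
#1 0x6b→b26/s2 L1-HIT; vc=[]
#2 0x39→b14/s2 MISS; vc=[26]
#3 0x6b→b26/s2 VC-HIT; vc=[14]
#4 0x7b→b30/s2 MISS; vc=[14,26]
#5 0x69→b26/s2 VC-HIT; vc=[14,30]
#6 0x79→b30/s2 VC-HIT; vc=[14,26]
#7 0x3a→b14/s2 VC-HIT; vc=[30,26]
#8 0x62→b24/s0 MISS; vc=[30,26]
#9 0x6a→b26/s2 VC-HIT; vc=[30,14]
#10 0x63→b24/s0 L1-HIT; vc=[30,14]
#11 0x69→b26/s2 L1-HIT; vc=[30,14]
#12 0x68→b26/s2 L1-HIT; vc=[30,14]
#13 0x7a→b30/s2 VC-HIT; vc=[26,14]
#14 0x39→b14/s2 VC-HIT; vc=[26,30]
#15 0x6b→b26/s2 VC-HIT; vc=[14,30]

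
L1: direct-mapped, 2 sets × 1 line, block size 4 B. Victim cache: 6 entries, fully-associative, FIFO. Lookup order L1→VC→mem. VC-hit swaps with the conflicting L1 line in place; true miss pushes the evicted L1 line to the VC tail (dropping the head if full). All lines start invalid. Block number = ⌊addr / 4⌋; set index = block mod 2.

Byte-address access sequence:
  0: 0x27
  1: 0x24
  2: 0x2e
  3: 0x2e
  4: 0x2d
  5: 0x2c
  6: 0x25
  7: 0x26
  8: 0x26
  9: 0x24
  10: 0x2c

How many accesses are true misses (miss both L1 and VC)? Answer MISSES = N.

  [0] addr=0x27 blk=9 s=1: MISS | VC []
  [1] addr=0x24 blk=9 s=1: L1-HIT | VC []
  [2] addr=0x2e blk=11 s=1: MISS | VC [9]
  [3] addr=0x2e blk=11 s=1: L1-HIT | VC [9]
  [4] addr=0x2d blk=11 s=1: L1-HIT | VC [9]
  [5] addr=0x2c blk=11 s=1: L1-HIT | VC [9]
  [6] addr=0x25 blk=9 s=1: VC-HIT | VC [11]
  [7] addr=0x26 blk=9 s=1: L1-HIT | VC [11]
  [8] addr=0x26 blk=9 s=1: L1-HIT | VC [11]
  [9] addr=0x24 blk=9 s=1: L1-HIT | VC [11]
  [10] addr=0x2c blk=11 s=1: VC-HIT | VC [9]

MISSES = 2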